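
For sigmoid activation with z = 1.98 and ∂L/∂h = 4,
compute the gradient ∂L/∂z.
∂L/∂z = 0.4264

σ(1.98) = 0.8787
σ'(1.98) = σ(1.98)(1 - σ(1.98)) = 0.8787 × 0.1213 = 0.1066
∂L/∂z = ∂L/∂h · σ'(z) = 4 × 0.1066 = 0.4264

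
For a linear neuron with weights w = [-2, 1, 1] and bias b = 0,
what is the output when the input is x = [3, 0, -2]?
y = -8

y = (-2)(3) + (1)(0) + (1)(-2) + 0 = -8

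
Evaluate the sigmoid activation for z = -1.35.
0.2059

sigmoid(-1.35) = 1/(1 + e^(1.35)) = 1/(1 + 3.857) = 0.2059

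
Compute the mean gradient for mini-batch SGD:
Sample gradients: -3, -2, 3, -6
Average gradient = -2

Average = (1/4)(-3 + -2 + 3 + -6) = -8/4 = -2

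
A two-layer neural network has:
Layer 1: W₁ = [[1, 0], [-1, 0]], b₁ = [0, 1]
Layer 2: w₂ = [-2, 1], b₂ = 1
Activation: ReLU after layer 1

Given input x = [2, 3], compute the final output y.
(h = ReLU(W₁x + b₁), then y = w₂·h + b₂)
y = -3

Layer 1 pre-activation: z₁ = [2, -1]
After ReLU: h = [2, 0]
Layer 2 output: y = -2×2 + 1×0 + 1 = -3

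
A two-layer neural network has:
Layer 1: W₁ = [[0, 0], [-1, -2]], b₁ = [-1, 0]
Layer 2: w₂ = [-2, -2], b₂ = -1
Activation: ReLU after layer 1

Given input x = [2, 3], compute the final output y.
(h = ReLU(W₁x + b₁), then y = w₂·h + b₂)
y = -1

Layer 1 pre-activation: z₁ = [-1, -8]
After ReLU: h = [0, 0]
Layer 2 output: y = -2×0 + -2×0 + -1 = -1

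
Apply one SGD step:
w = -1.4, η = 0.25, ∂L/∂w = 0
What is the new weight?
w_new = -1.4

w_new = w - η·∂L/∂w = -1.4 - 0.25×(0) = -1.4 - (0) = -1.4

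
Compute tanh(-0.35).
-0.3364

tanh(-0.35) = (e^(-0.35) - e^(0.35))/(e^(-0.35) + e^(0.35)) = -0.3364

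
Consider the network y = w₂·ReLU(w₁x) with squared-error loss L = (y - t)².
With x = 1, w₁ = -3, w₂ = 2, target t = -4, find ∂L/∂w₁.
∂L/∂w₁ = 0

Forward pass:
z = w₁x = -3×1 = -3
h = ReLU(-3) = 0
y = w₂h = 2×0 = 0

Backward pass:
∂L/∂y = 2(y - t) = 2(0 - -4) = 8
∂y/∂h = w₂ = 2
∂h/∂z = 0 (ReLU derivative)
∂z/∂w₁ = x = 1

∂L/∂w₁ = 8 × 2 × 0 × 1 = 0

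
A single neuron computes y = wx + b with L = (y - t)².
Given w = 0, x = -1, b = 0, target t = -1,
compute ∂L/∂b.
∂L/∂b = 2

y = wx + b = (0)(-1) + 0 = 0
∂L/∂y = 2(y - t) = 2(0 - -1) = 2
∂y/∂b = 1
∂L/∂b = ∂L/∂y · ∂y/∂b = 2 × 1 = 2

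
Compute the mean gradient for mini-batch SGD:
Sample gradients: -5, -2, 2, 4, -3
Average gradient = -0.8

Average = (1/5)(-5 + -2 + 2 + 4 + -3) = -4/5 = -0.8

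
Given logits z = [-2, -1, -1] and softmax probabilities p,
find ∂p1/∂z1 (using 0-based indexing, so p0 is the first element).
∂p1/∂z1 = 0.244

p = softmax(z) = [0.1554, 0.4223, 0.4223]
p1 = 0.4223

∂p1/∂z1 = p1(1 - p1) = 0.4223 × (1 - 0.4223) = 0.244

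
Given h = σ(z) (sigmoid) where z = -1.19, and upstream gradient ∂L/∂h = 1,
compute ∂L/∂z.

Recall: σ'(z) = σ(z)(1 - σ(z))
∂L/∂z = 0.1788

σ(-1.19) = 0.2333
σ'(-1.19) = σ(-1.19)(1 - σ(-1.19)) = 0.2333 × 0.7667 = 0.1788
∂L/∂z = ∂L/∂h · σ'(z) = 1 × 0.1788 = 0.1788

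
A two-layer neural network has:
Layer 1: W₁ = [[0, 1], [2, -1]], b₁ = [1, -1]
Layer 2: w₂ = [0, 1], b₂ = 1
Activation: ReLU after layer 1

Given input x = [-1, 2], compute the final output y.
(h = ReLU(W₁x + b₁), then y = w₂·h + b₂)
y = 1

Layer 1 pre-activation: z₁ = [3, -5]
After ReLU: h = [3, 0]
Layer 2 output: y = 0×3 + 1×0 + 1 = 1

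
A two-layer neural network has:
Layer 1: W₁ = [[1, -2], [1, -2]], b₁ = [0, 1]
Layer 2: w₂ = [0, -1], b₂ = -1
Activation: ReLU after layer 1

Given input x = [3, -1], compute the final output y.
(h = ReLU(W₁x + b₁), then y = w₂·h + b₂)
y = -7

Layer 1 pre-activation: z₁ = [5, 6]
After ReLU: h = [5, 6]
Layer 2 output: y = 0×5 + -1×6 + -1 = -7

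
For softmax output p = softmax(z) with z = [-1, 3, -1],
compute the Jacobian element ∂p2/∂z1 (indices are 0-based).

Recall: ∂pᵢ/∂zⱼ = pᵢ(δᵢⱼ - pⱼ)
∂p2/∂z1 = -0.01704

p = softmax(z) = [0.01767, 0.9647, 0.01767]
p2 = 0.01767, p1 = 0.9647

∂p2/∂z1 = -p2 × p1 = -0.01767 × 0.9647 = -0.01704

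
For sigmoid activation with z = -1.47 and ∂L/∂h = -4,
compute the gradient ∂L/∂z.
∂L/∂z = -0.608

σ(-1.47) = 0.1869
σ'(-1.47) = σ(-1.47)(1 - σ(-1.47)) = 0.1869 × 0.8131 = 0.152
∂L/∂z = ∂L/∂h · σ'(z) = -4 × 0.152 = -0.608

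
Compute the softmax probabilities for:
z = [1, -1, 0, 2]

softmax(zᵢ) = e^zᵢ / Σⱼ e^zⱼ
p = [0.2369, 0.0321, 0.0871, 0.6439]

exp(z) = [2.718, 0.3679, 1, 7.389]
Sum = 11.48
p = [0.2369, 0.0321, 0.0871, 0.6439]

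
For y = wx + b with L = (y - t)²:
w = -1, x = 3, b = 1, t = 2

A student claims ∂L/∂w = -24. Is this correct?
Correct

y = (-1)(3) + 1 = -2
∂L/∂y = 2(y - t) = 2(-2 - 2) = -8
∂y/∂w = x = 3
∂L/∂w = -8 × 3 = -24

Claimed value: -24
Correct: The correct gradient is -24.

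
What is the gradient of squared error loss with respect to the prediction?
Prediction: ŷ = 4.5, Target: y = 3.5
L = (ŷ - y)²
∂L/∂ŷ = 2.0

∂L/∂ŷ = 2(ŷ - y) = 2(4.5 - 3.5) = 2(1.0) = 2.0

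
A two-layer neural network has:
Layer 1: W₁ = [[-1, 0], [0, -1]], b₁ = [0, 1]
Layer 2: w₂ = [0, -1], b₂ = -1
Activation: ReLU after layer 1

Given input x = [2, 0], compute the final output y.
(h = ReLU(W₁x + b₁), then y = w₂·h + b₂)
y = -2

Layer 1 pre-activation: z₁ = [-2, 1]
After ReLU: h = [0, 1]
Layer 2 output: y = 0×0 + -1×1 + -1 = -2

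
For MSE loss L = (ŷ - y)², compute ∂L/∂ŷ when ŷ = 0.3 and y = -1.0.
∂L/∂ŷ = 2.6

∂L/∂ŷ = 2(ŷ - y) = 2(0.3 - -1.0) = 2(1.3) = 2.6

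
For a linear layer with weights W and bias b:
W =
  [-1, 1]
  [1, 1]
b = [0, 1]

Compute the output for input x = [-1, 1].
y = [2, 1]

Wx = [-1×-1 + 1×1, 1×-1 + 1×1]
   = [2, 0]
y = Wx + b = [2 + 0, 0 + 1] = [2, 1]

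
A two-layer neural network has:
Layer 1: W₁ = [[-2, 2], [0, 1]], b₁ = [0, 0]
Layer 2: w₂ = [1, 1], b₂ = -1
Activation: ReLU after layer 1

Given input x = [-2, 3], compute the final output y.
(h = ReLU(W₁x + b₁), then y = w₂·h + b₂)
y = 12

Layer 1 pre-activation: z₁ = [10, 3]
After ReLU: h = [10, 3]
Layer 2 output: y = 1×10 + 1×3 + -1 = 12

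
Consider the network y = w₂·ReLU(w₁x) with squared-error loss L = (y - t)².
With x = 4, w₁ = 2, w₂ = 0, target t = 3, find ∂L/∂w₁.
∂L/∂w₁ = 0

Forward pass:
z = w₁x = 2×4 = 8
h = ReLU(8) = 8
y = w₂h = 0×8 = 0

Backward pass:
∂L/∂y = 2(y - t) = 2(0 - 3) = -6
∂y/∂h = w₂ = 0
∂h/∂z = 1 (ReLU derivative)
∂z/∂w₁ = x = 4

∂L/∂w₁ = -6 × 0 × 1 × 4 = 0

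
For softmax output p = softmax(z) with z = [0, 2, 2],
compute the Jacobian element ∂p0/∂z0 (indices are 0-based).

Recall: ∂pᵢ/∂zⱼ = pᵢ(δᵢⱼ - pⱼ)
∂p0/∂z0 = 0.05936

p = softmax(z) = [0.06338, 0.4683, 0.4683]
p0 = 0.06338

∂p0/∂z0 = p0(1 - p0) = 0.06338 × (1 - 0.06338) = 0.05936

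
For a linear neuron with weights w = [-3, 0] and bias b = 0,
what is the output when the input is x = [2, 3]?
y = -6

y = (-3)(2) + (0)(3) + 0 = -6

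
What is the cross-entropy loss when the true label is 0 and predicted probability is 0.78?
L = 1.514

L = -0·log(0.78) - 1·log(0.22) = -log(0.22) = 1.514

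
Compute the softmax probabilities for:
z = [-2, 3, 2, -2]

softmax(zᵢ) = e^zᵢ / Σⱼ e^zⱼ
p = [0.0049, 0.7239, 0.2663, 0.0049]

exp(z) = [0.1353, 20.09, 7.389, 0.1353]
Sum = 27.75
p = [0.0049, 0.7239, 0.2663, 0.0049]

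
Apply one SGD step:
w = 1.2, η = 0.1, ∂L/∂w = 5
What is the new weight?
w_new = 0.7

w_new = w - η·∂L/∂w = 1.2 - 0.1×(5) = 1.2 - (0.5) = 0.7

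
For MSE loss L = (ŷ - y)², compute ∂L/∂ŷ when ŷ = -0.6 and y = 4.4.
∂L/∂ŷ = -10.0

∂L/∂ŷ = 2(ŷ - y) = 2(-0.6 - 4.4) = 2(-5.0) = -10.0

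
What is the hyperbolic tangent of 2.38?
0.983

tanh(2.38) = (e^(2.38) - e^(-2.38))/(e^(2.38) + e^(-2.38)) = 0.983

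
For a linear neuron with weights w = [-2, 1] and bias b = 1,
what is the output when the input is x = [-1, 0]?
y = 3

y = (-2)(-1) + (1)(0) + 1 = 3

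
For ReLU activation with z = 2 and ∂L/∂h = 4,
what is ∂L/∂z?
∂L/∂z = 4

h = ReLU(2) = 2
Since z > 0: ∂h/∂z = 1
∂L/∂z = ∂L/∂h · ∂h/∂z = 4 × 1 = 4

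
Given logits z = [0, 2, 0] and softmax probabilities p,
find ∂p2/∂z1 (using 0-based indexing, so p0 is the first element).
∂p2/∂z1 = -0.08382

p = softmax(z) = [0.1065, 0.787, 0.1065]
p2 = 0.1065, p1 = 0.787

∂p2/∂z1 = -p2 × p1 = -0.1065 × 0.787 = -0.08382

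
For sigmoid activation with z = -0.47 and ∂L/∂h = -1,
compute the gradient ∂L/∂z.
∂L/∂z = -0.2367

σ(-0.47) = 0.3846
σ'(-0.47) = σ(-0.47)(1 - σ(-0.47)) = 0.3846 × 0.6154 = 0.2367
∂L/∂z = ∂L/∂h · σ'(z) = -1 × 0.2367 = -0.2367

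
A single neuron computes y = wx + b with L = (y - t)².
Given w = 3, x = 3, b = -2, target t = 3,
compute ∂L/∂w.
∂L/∂w = 24

y = wx + b = (3)(3) + -2 = 7
∂L/∂y = 2(y - t) = 2(7 - 3) = 8
∂y/∂w = x = 3
∂L/∂w = ∂L/∂y · ∂y/∂w = 8 × 3 = 24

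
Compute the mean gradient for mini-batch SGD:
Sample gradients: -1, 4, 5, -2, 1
Average gradient = 1.4

Average = (1/5)(-1 + 4 + 5 + -2 + 1) = 7/5 = 1.4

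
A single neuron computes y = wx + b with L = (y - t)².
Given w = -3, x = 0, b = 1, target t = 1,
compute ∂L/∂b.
∂L/∂b = 0

y = wx + b = (-3)(0) + 1 = 1
∂L/∂y = 2(y - t) = 2(1 - 1) = 0
∂y/∂b = 1
∂L/∂b = ∂L/∂y · ∂y/∂b = 0 × 1 = 0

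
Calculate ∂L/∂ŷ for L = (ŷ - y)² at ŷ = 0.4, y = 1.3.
∂L/∂ŷ = -1.8

∂L/∂ŷ = 2(ŷ - y) = 2(0.4 - 1.3) = 2(-0.9) = -1.8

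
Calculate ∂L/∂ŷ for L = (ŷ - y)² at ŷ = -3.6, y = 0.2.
∂L/∂ŷ = -7.6

∂L/∂ŷ = 2(ŷ - y) = 2(-3.6 - 0.2) = 2(-3.8) = -7.6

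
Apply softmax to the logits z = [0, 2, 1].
p = [0.09, 0.6652, 0.2447]

exp(z) = [1, 7.389, 2.718]
Sum = 11.11
p = [0.09, 0.6652, 0.2447]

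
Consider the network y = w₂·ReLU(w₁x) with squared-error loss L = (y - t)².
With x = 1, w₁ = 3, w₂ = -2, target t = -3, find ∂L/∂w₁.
∂L/∂w₁ = 12

Forward pass:
z = w₁x = 3×1 = 3
h = ReLU(3) = 3
y = w₂h = -2×3 = -6

Backward pass:
∂L/∂y = 2(y - t) = 2(-6 - -3) = -6
∂y/∂h = w₂ = -2
∂h/∂z = 1 (ReLU derivative)
∂z/∂w₁ = x = 1

∂L/∂w₁ = -6 × -2 × 1 × 1 = 12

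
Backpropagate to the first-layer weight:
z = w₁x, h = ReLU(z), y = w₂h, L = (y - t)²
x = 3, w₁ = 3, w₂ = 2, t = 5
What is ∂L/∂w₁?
∂L/∂w₁ = 156

Forward pass:
z = w₁x = 3×3 = 9
h = ReLU(9) = 9
y = w₂h = 2×9 = 18

Backward pass:
∂L/∂y = 2(y - t) = 2(18 - 5) = 26
∂y/∂h = w₂ = 2
∂h/∂z = 1 (ReLU derivative)
∂z/∂w₁ = x = 3

∂L/∂w₁ = 26 × 2 × 1 × 3 = 156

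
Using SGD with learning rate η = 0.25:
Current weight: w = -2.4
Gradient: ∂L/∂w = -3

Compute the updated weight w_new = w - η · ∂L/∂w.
w_new = -1.65

w_new = w - η·∂L/∂w = -2.4 - 0.25×(-3) = -2.4 - (-0.75) = -1.65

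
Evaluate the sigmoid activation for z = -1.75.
0.148

sigmoid(-1.75) = 1/(1 + e^(1.75)) = 1/(1 + 5.755) = 0.148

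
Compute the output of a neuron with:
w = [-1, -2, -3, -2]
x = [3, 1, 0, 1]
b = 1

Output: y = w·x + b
y = -6

y = (-1)(3) + (-2)(1) + (-3)(0) + (-2)(1) + 1 = -6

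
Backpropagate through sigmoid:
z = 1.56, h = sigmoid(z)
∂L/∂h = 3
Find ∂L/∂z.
∂L/∂z = 0.4305

σ(1.56) = 0.8264
σ'(1.56) = σ(1.56)(1 - σ(1.56)) = 0.8264 × 0.1736 = 0.1435
∂L/∂z = ∂L/∂h · σ'(z) = 3 × 0.1435 = 0.4305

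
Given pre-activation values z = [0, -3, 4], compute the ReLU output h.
h = [0, 0, 4]

ReLU applied element-wise: max(0,0)=0, max(0,-3)=0, max(0,4)=4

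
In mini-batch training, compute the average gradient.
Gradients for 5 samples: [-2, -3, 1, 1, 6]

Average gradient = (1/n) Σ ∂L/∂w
Average gradient = 0.6

Average = (1/5)(-2 + -3 + 1 + 1 + 6) = 3/5 = 0.6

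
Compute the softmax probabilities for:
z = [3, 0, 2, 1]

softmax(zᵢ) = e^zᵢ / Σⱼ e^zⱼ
p = [0.6439, 0.0321, 0.2369, 0.0871]

exp(z) = [20.09, 1, 7.389, 2.718]
Sum = 31.19
p = [0.6439, 0.0321, 0.2369, 0.0871]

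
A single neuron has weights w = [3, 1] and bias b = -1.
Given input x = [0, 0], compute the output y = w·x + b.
y = -1

y = (3)(0) + (1)(0) + -1 = -1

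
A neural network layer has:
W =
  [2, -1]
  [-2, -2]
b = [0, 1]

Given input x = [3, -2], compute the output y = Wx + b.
y = [8, -1]

Wx = [2×3 + -1×-2, -2×3 + -2×-2]
   = [8, -2]
y = Wx + b = [8 + 0, -2 + 1] = [8, -1]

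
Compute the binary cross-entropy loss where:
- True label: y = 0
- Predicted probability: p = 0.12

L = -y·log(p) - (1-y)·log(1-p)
L = 0.1278

L = -0·log(0.12) - 1·log(0.88) = -log(0.88) = 0.1278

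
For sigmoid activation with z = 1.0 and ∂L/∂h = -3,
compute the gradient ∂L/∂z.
∂L/∂z = -0.5898

σ(1.0) = 0.7311
σ'(1.0) = σ(1.0)(1 - σ(1.0)) = 0.7311 × 0.2689 = 0.1966
∂L/∂z = ∂L/∂h · σ'(z) = -3 × 0.1966 = -0.5898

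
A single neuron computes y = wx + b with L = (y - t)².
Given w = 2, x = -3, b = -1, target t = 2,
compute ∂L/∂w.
∂L/∂w = 54

y = wx + b = (2)(-3) + -1 = -7
∂L/∂y = 2(y - t) = 2(-7 - 2) = -18
∂y/∂w = x = -3
∂L/∂w = ∂L/∂y · ∂y/∂w = -18 × -3 = 54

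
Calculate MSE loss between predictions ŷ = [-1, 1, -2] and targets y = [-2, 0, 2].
MSE = 6

MSE = (1/3)((-1--2)² + (1-0)² + (-2-2)²) = (1/3)(1 + 1 + 16) = 6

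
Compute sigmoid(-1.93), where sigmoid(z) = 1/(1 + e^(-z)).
0.1268

sigmoid(-1.93) = 1/(1 + e^(1.93)) = 1/(1 + 6.89) = 0.1268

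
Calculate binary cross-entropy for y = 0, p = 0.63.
L = 0.9943

L = -0·log(0.63) - 1·log(0.37) = -log(0.37) = 0.9943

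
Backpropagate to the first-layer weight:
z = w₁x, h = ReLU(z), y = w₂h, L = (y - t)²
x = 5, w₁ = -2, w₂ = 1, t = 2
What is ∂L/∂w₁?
∂L/∂w₁ = 0

Forward pass:
z = w₁x = -2×5 = -10
h = ReLU(-10) = 0
y = w₂h = 1×0 = 0

Backward pass:
∂L/∂y = 2(y - t) = 2(0 - 2) = -4
∂y/∂h = w₂ = 1
∂h/∂z = 0 (ReLU derivative)
∂z/∂w₁ = x = 5

∂L/∂w₁ = -4 × 1 × 0 × 5 = 0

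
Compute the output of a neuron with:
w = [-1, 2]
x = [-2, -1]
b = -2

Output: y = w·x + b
y = -2

y = (-1)(-2) + (2)(-1) + -2 = -2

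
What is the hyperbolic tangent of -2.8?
-0.9926

tanh(-2.8) = (e^(-2.8) - e^(2.8))/(e^(-2.8) + e^(2.8)) = -0.9926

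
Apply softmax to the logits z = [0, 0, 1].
p = [0.2119, 0.2119, 0.5761]

exp(z) = [1, 1, 2.718]
Sum = 4.718
p = [0.2119, 0.2119, 0.5761]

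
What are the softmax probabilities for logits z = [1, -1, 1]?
p = [0.4683, 0.0634, 0.4683]

exp(z) = [2.718, 0.3679, 2.718]
Sum = 5.804
p = [0.4683, 0.0634, 0.4683]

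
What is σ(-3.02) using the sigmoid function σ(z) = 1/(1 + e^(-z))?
0.04653

sigmoid(-3.02) = 1/(1 + e^(3.02)) = 1/(1 + 20.49) = 0.04653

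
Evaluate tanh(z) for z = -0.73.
-0.6231

tanh(-0.73) = (e^(-0.73) - e^(0.73))/(e^(-0.73) + e^(0.73)) = -0.6231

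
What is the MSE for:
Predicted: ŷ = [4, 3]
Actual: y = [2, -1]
MSE = 10

MSE = (1/2)((4-2)² + (3--1)²) = (1/2)(4 + 16) = 10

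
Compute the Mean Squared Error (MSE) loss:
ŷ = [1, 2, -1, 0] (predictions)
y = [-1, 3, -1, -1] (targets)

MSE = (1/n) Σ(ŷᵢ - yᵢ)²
MSE = 1.5

MSE = (1/4)((1--1)² + (2-3)² + (-1--1)² + (0--1)²) = (1/4)(4 + 1 + 0 + 1) = 1.5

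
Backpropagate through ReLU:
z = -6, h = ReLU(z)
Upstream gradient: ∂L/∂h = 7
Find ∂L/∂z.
∂L/∂z = 0

h = ReLU(-6) = 0
Since z < 0: ∂h/∂z = 0
∂L/∂z = ∂L/∂h · ∂h/∂z = 7 × 0 = 0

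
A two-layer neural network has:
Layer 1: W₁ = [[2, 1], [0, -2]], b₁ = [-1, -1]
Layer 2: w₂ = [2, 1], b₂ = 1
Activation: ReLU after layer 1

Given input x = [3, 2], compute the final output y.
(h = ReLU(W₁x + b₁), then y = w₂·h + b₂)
y = 15

Layer 1 pre-activation: z₁ = [7, -5]
After ReLU: h = [7, 0]
Layer 2 output: y = 2×7 + 1×0 + 1 = 15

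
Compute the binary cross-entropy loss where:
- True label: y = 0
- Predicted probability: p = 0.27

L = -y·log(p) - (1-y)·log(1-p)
L = 0.3147

L = -0·log(0.27) - 1·log(0.73) = -log(0.73) = 0.3147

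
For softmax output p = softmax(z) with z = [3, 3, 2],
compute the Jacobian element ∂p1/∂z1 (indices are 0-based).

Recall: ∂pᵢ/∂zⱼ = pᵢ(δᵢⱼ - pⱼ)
∂p1/∂z1 = 0.244

p = softmax(z) = [0.4223, 0.4223, 0.1554]
p1 = 0.4223

∂p1/∂z1 = p1(1 - p1) = 0.4223 × (1 - 0.4223) = 0.244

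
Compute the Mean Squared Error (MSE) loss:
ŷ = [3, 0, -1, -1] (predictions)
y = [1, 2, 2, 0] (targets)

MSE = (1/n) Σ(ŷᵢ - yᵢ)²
MSE = 4.5

MSE = (1/4)((3-1)² + (0-2)² + (-1-2)² + (-1-0)²) = (1/4)(4 + 4 + 9 + 1) = 4.5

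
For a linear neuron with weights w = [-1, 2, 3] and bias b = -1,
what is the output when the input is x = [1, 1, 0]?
y = 0

y = (-1)(1) + (2)(1) + (3)(0) + -1 = 0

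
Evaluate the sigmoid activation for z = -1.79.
0.1431

sigmoid(-1.79) = 1/(1 + e^(1.79)) = 1/(1 + 5.989) = 0.1431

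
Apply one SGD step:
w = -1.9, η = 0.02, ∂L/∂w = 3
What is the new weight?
w_new = -1.96

w_new = w - η·∂L/∂w = -1.9 - 0.02×(3) = -1.9 - (0.06) = -1.96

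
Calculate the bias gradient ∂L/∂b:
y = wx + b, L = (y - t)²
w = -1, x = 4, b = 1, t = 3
∂L/∂b = -12

y = wx + b = (-1)(4) + 1 = -3
∂L/∂y = 2(y - t) = 2(-3 - 3) = -12
∂y/∂b = 1
∂L/∂b = ∂L/∂y · ∂y/∂b = -12 × 1 = -12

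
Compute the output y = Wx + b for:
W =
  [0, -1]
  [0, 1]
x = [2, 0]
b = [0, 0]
y = [0, 0]

Wx = [0×2 + -1×0, 0×2 + 1×0]
   = [0, 0]
y = Wx + b = [0 + 0, 0 + 0] = [0, 0]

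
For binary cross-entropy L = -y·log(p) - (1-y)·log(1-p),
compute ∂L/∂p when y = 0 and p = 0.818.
∂L/∂p = 5.495

∂L/∂p = -y/p + (1-y)/(1-p) = 0 + 1/0.182 = 5.495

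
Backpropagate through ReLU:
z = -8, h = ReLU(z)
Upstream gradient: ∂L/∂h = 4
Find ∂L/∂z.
∂L/∂z = 0

h = ReLU(-8) = 0
Since z < 0: ∂h/∂z = 0
∂L/∂z = ∂L/∂h · ∂h/∂z = 4 × 0 = 0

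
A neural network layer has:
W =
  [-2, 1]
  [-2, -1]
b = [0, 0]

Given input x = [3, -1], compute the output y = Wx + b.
y = [-7, -5]

Wx = [-2×3 + 1×-1, -2×3 + -1×-1]
   = [-7, -5]
y = Wx + b = [-7 + 0, -5 + 0] = [-7, -5]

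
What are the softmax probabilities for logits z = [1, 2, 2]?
p = [0.1554, 0.4223, 0.4223]

exp(z) = [2.718, 7.389, 7.389]
Sum = 17.5
p = [0.1554, 0.4223, 0.4223]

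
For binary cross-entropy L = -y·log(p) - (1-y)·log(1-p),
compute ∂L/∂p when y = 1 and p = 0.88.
∂L/∂p = -1.136

∂L/∂p = -y/p + (1-y)/(1-p) = -1/0.88 + 0 = -1.136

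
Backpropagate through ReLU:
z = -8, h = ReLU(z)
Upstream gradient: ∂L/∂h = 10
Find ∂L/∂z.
∂L/∂z = 0

h = ReLU(-8) = 0
Since z < 0: ∂h/∂z = 0
∂L/∂z = ∂L/∂h · ∂h/∂z = 10 × 0 = 0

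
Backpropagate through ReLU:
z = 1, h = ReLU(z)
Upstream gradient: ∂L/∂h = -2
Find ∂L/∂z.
∂L/∂z = -2

h = ReLU(1) = 1
Since z > 0: ∂h/∂z = 1
∂L/∂z = ∂L/∂h · ∂h/∂z = -2 × 1 = -2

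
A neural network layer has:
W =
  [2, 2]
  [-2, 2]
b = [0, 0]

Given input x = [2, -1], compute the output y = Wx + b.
y = [2, -6]

Wx = [2×2 + 2×-1, -2×2 + 2×-1]
   = [2, -6]
y = Wx + b = [2 + 0, -6 + 0] = [2, -6]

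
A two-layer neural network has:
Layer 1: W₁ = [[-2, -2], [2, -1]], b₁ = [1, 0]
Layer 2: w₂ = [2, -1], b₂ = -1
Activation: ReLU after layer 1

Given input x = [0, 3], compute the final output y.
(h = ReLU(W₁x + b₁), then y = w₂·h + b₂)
y = -1

Layer 1 pre-activation: z₁ = [-5, -3]
After ReLU: h = [0, 0]
Layer 2 output: y = 2×0 + -1×0 + -1 = -1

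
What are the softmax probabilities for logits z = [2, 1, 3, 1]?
p = [0.2245, 0.0826, 0.6103, 0.0826]

exp(z) = [7.389, 2.718, 20.09, 2.718]
Sum = 32.91
p = [0.2245, 0.0826, 0.6103, 0.0826]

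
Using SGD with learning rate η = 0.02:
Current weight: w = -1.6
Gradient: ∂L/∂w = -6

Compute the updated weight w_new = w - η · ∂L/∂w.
w_new = -1.48

w_new = w - η·∂L/∂w = -1.6 - 0.02×(-6) = -1.6 - (-0.12) = -1.48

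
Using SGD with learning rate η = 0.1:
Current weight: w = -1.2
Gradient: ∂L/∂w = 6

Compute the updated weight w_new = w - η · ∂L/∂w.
w_new = -1.8

w_new = w - η·∂L/∂w = -1.2 - 0.1×(6) = -1.2 - (0.6) = -1.8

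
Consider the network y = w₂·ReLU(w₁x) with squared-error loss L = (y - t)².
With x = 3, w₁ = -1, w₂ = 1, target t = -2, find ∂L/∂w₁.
∂L/∂w₁ = 0

Forward pass:
z = w₁x = -1×3 = -3
h = ReLU(-3) = 0
y = w₂h = 1×0 = 0

Backward pass:
∂L/∂y = 2(y - t) = 2(0 - -2) = 4
∂y/∂h = w₂ = 1
∂h/∂z = 0 (ReLU derivative)
∂z/∂w₁ = x = 3

∂L/∂w₁ = 4 × 1 × 0 × 3 = 0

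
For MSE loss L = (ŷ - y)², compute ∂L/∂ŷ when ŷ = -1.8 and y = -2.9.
∂L/∂ŷ = 2.2

∂L/∂ŷ = 2(ŷ - y) = 2(-1.8 - -2.9) = 2(1.1) = 2.2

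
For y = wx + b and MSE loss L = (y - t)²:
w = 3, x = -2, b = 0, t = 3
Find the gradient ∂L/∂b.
∂L/∂b = -18

y = wx + b = (3)(-2) + 0 = -6
∂L/∂y = 2(y - t) = 2(-6 - 3) = -18
∂y/∂b = 1
∂L/∂b = ∂L/∂y · ∂y/∂b = -18 × 1 = -18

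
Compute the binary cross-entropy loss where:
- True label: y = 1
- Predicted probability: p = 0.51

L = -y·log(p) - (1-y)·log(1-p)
L = 0.6733

L = -1·log(0.51) - 0·log(0.49) = -log(0.51) = 0.6733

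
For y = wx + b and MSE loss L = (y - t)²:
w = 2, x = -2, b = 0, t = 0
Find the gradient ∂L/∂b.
∂L/∂b = -8

y = wx + b = (2)(-2) + 0 = -4
∂L/∂y = 2(y - t) = 2(-4 - 0) = -8
∂y/∂b = 1
∂L/∂b = ∂L/∂y · ∂y/∂b = -8 × 1 = -8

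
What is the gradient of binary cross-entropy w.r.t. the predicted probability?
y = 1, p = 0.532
∂L/∂p = -1.88

∂L/∂p = -y/p + (1-y)/(1-p) = -1/0.532 + 0 = -1.88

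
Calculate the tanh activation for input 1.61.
0.9232

tanh(1.61) = (e^(1.61) - e^(-1.61))/(e^(1.61) + e^(-1.61)) = 0.9232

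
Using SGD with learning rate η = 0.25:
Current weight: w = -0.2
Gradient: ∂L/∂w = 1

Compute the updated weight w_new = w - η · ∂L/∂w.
w_new = -0.45

w_new = w - η·∂L/∂w = -0.2 - 0.25×(1) = -0.2 - (0.25) = -0.45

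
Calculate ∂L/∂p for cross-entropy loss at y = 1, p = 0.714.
∂L/∂p = -1.401

∂L/∂p = -y/p + (1-y)/(1-p) = -1/0.714 + 0 = -1.401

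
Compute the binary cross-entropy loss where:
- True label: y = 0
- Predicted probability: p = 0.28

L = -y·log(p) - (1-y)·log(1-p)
L = 0.3285

L = -0·log(0.28) - 1·log(0.72) = -log(0.72) = 0.3285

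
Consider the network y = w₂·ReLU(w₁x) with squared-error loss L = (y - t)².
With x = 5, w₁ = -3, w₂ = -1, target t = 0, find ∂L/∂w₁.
∂L/∂w₁ = 0

Forward pass:
z = w₁x = -3×5 = -15
h = ReLU(-15) = 0
y = w₂h = -1×0 = 0

Backward pass:
∂L/∂y = 2(y - t) = 2(0 - 0) = 0
∂y/∂h = w₂ = -1
∂h/∂z = 0 (ReLU derivative)
∂z/∂w₁ = x = 5

∂L/∂w₁ = 0 × -1 × 0 × 5 = 0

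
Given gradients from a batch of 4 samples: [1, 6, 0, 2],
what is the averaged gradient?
Average gradient = 2.25

Average = (1/4)(1 + 6 + 0 + 2) = 9/4 = 2.25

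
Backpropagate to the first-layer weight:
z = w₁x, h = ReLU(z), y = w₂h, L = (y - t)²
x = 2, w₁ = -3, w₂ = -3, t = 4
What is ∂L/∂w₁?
∂L/∂w₁ = 0

Forward pass:
z = w₁x = -3×2 = -6
h = ReLU(-6) = 0
y = w₂h = -3×0 = 0

Backward pass:
∂L/∂y = 2(y - t) = 2(0 - 4) = -8
∂y/∂h = w₂ = -3
∂h/∂z = 0 (ReLU derivative)
∂z/∂w₁ = x = 2

∂L/∂w₁ = -8 × -3 × 0 × 2 = 0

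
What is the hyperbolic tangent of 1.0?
0.7616

tanh(1.0) = (e^(1.0) - e^(-1.0))/(e^(1.0) + e^(-1.0)) = 0.7616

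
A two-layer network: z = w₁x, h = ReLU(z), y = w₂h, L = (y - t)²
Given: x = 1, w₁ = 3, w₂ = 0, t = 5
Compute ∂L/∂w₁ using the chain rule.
∂L/∂w₁ = 0

Forward pass:
z = w₁x = 3×1 = 3
h = ReLU(3) = 3
y = w₂h = 0×3 = 0

Backward pass:
∂L/∂y = 2(y - t) = 2(0 - 5) = -10
∂y/∂h = w₂ = 0
∂h/∂z = 1 (ReLU derivative)
∂z/∂w₁ = x = 1

∂L/∂w₁ = -10 × 0 × 1 × 1 = 0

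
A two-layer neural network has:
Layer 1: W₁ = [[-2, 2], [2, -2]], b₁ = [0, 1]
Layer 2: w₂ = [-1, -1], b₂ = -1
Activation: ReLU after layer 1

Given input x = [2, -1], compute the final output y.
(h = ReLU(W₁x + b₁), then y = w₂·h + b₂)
y = -8

Layer 1 pre-activation: z₁ = [-6, 7]
After ReLU: h = [0, 7]
Layer 2 output: y = -1×0 + -1×7 + -1 = -8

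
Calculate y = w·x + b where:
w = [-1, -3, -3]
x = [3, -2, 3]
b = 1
y = -5

y = (-1)(3) + (-3)(-2) + (-3)(3) + 1 = -5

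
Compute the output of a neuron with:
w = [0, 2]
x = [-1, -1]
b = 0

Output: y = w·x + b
y = -2

y = (0)(-1) + (2)(-1) + 0 = -2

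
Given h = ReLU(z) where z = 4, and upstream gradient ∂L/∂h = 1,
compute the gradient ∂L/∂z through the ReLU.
∂L/∂z = 1

h = ReLU(4) = 4
Since z > 0: ∂h/∂z = 1
∂L/∂z = ∂L/∂h · ∂h/∂z = 1 × 1 = 1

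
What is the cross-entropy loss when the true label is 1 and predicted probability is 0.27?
L = 1.309

L = -1·log(0.27) - 0·log(0.73) = -log(0.27) = 1.309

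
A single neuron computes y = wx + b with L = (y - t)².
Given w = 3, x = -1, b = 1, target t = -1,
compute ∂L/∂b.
∂L/∂b = -2

y = wx + b = (3)(-1) + 1 = -2
∂L/∂y = 2(y - t) = 2(-2 - -1) = -2
∂y/∂b = 1
∂L/∂b = ∂L/∂y · ∂y/∂b = -2 × 1 = -2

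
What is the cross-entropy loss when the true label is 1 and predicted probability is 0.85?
L = 0.1625

L = -1·log(0.85) - 0·log(0.15) = -log(0.85) = 0.1625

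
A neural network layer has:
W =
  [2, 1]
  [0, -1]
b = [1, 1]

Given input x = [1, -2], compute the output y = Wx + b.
y = [1, 3]

Wx = [2×1 + 1×-2, 0×1 + -1×-2]
   = [0, 2]
y = Wx + b = [0 + 1, 2 + 1] = [1, 3]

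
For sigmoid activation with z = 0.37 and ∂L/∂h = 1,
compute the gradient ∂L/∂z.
∂L/∂z = 0.2416

σ(0.37) = 0.5915
σ'(0.37) = σ(0.37)(1 - σ(0.37)) = 0.5915 × 0.4085 = 0.2416
∂L/∂z = ∂L/∂h · σ'(z) = 1 × 0.2416 = 0.2416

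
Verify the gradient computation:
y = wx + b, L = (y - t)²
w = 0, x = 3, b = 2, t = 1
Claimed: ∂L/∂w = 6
Correct

y = (0)(3) + 2 = 2
∂L/∂y = 2(y - t) = 2(2 - 1) = 2
∂y/∂w = x = 3
∂L/∂w = 2 × 3 = 6

Claimed value: 6
Correct: The correct gradient is 6.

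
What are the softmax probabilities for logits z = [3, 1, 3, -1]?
p = [0.4643, 0.0628, 0.4643, 0.0085]

exp(z) = [20.09, 2.718, 20.09, 0.3679]
Sum = 43.26
p = [0.4643, 0.0628, 0.4643, 0.0085]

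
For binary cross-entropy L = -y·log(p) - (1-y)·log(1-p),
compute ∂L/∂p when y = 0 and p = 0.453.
∂L/∂p = 1.828

∂L/∂p = -y/p + (1-y)/(1-p) = 0 + 1/0.547 = 1.828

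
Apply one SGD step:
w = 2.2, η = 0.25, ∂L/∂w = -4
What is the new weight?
w_new = 3.2

w_new = w - η·∂L/∂w = 2.2 - 0.25×(-4) = 2.2 - (-1) = 3.2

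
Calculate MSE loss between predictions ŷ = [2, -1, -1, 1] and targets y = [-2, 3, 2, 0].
MSE = 10.5

MSE = (1/4)((2--2)² + (-1-3)² + (-1-2)² + (1-0)²) = (1/4)(16 + 16 + 9 + 1) = 10.5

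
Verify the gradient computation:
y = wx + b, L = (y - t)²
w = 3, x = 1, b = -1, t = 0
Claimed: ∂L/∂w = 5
Incorrect

y = (3)(1) + -1 = 2
∂L/∂y = 2(y - t) = 2(2 - 0) = 4
∂y/∂w = x = 1
∂L/∂w = 4 × 1 = 4

Claimed value: 5
Incorrect: The correct gradient is 4.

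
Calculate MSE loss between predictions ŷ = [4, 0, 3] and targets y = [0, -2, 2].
MSE = 7

MSE = (1/3)((4-0)² + (0--2)² + (3-2)²) = (1/3)(16 + 4 + 1) = 7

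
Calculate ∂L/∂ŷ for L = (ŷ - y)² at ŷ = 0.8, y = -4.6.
∂L/∂ŷ = 10.8

∂L/∂ŷ = 2(ŷ - y) = 2(0.8 - -4.6) = 2(5.4) = 10.8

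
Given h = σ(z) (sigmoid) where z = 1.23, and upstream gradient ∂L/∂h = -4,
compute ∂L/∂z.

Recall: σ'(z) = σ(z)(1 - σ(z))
∂L/∂z = -0.7001

σ(1.23) = 0.7738
σ'(1.23) = σ(1.23)(1 - σ(1.23)) = 0.7738 × 0.2262 = 0.175
∂L/∂z = ∂L/∂h · σ'(z) = -4 × 0.175 = -0.7001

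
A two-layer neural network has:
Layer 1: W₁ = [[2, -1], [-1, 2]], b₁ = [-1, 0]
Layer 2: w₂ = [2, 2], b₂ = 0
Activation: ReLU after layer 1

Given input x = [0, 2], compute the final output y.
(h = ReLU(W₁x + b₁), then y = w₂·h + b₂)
y = 8

Layer 1 pre-activation: z₁ = [-3, 4]
After ReLU: h = [0, 4]
Layer 2 output: y = 2×0 + 2×4 + 0 = 8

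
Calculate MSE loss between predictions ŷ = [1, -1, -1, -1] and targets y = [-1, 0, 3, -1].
MSE = 5.25

MSE = (1/4)((1--1)² + (-1-0)² + (-1-3)² + (-1--1)²) = (1/4)(4 + 1 + 16 + 0) = 5.25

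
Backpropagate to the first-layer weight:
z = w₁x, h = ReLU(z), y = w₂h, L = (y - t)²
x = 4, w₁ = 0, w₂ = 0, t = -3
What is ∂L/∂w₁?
∂L/∂w₁ = 0

Forward pass:
z = w₁x = 0×4 = 0
h = ReLU(0) = 0
y = w₂h = 0×0 = 0

Backward pass:
∂L/∂y = 2(y - t) = 2(0 - -3) = 6
∂y/∂h = w₂ = 0
∂h/∂z = 0 (ReLU derivative)
∂z/∂w₁ = x = 4

∂L/∂w₁ = 6 × 0 × 0 × 4 = 0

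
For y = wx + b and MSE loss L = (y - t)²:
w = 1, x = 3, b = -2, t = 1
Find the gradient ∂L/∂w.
∂L/∂w = 0

y = wx + b = (1)(3) + -2 = 1
∂L/∂y = 2(y - t) = 2(1 - 1) = 0
∂y/∂w = x = 3
∂L/∂w = ∂L/∂y · ∂y/∂w = 0 × 3 = 0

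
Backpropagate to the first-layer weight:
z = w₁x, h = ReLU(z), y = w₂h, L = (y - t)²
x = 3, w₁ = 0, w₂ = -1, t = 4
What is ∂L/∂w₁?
∂L/∂w₁ = 0

Forward pass:
z = w₁x = 0×3 = 0
h = ReLU(0) = 0
y = w₂h = -1×0 = 0

Backward pass:
∂L/∂y = 2(y - t) = 2(0 - 4) = -8
∂y/∂h = w₂ = -1
∂h/∂z = 0 (ReLU derivative)
∂z/∂w₁ = x = 3

∂L/∂w₁ = -8 × -1 × 0 × 3 = 0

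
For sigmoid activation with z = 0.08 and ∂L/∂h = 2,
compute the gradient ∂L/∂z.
∂L/∂z = 0.4992

σ(0.08) = 0.52
σ'(0.08) = σ(0.08)(1 - σ(0.08)) = 0.52 × 0.48 = 0.2496
∂L/∂z = ∂L/∂h · σ'(z) = 2 × 0.2496 = 0.4992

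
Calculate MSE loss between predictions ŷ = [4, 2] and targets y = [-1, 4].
MSE = 14.5

MSE = (1/2)((4--1)² + (2-4)²) = (1/2)(25 + 4) = 14.5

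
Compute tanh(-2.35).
-0.982

tanh(-2.35) = (e^(-2.35) - e^(2.35))/(e^(-2.35) + e^(2.35)) = -0.982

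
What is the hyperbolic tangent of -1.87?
-0.9536

tanh(-1.87) = (e^(-1.87) - e^(1.87))/(e^(-1.87) + e^(1.87)) = -0.9536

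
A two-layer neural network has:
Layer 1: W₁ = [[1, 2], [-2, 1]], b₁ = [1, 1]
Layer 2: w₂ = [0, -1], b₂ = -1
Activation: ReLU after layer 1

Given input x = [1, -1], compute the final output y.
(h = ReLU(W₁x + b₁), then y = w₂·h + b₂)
y = -1

Layer 1 pre-activation: z₁ = [0, -2]
After ReLU: h = [0, 0]
Layer 2 output: y = 0×0 + -1×0 + -1 = -1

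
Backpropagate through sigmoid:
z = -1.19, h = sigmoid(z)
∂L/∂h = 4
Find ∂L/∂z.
∂L/∂z = 0.7154

σ(-1.19) = 0.2333
σ'(-1.19) = σ(-1.19)(1 - σ(-1.19)) = 0.2333 × 0.7667 = 0.1788
∂L/∂z = ∂L/∂h · σ'(z) = 4 × 0.1788 = 0.7154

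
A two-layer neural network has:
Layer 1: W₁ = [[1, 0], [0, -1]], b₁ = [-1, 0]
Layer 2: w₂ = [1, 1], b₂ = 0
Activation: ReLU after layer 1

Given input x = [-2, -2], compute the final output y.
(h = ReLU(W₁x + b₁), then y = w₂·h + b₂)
y = 2

Layer 1 pre-activation: z₁ = [-3, 2]
After ReLU: h = [0, 2]
Layer 2 output: y = 1×0 + 1×2 + 0 = 2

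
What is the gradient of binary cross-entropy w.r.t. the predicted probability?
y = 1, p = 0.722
∂L/∂p = -1.385

∂L/∂p = -y/p + (1-y)/(1-p) = -1/0.722 + 0 = -1.385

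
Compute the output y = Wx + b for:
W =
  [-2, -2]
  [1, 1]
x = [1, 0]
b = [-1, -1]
y = [-3, 0]

Wx = [-2×1 + -2×0, 1×1 + 1×0]
   = [-2, 1]
y = Wx + b = [-2 + -1, 1 + -1] = [-3, 0]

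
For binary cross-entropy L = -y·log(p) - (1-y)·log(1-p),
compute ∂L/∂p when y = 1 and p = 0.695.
∂L/∂p = -1.439

∂L/∂p = -y/p + (1-y)/(1-p) = -1/0.695 + 0 = -1.439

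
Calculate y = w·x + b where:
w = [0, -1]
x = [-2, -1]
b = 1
y = 2

y = (0)(-2) + (-1)(-1) + 1 = 2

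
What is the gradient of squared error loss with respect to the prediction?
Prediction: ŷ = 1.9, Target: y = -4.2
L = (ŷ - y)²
∂L/∂ŷ = 12.2

∂L/∂ŷ = 2(ŷ - y) = 2(1.9 - -4.2) = 2(6.1) = 12.2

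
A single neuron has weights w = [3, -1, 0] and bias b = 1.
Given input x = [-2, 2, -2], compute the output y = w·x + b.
y = -7

y = (3)(-2) + (-1)(2) + (0)(-2) + 1 = -7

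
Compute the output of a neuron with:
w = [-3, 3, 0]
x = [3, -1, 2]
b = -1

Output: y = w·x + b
y = -13

y = (-3)(3) + (3)(-1) + (0)(2) + -1 = -13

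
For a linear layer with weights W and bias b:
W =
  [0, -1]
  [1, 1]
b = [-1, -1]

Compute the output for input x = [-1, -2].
y = [1, -4]

Wx = [0×-1 + -1×-2, 1×-1 + 1×-2]
   = [2, -3]
y = Wx + b = [2 + -1, -3 + -1] = [1, -4]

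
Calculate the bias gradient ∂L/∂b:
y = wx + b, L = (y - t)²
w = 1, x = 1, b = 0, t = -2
∂L/∂b = 6

y = wx + b = (1)(1) + 0 = 1
∂L/∂y = 2(y - t) = 2(1 - -2) = 6
∂y/∂b = 1
∂L/∂b = ∂L/∂y · ∂y/∂b = 6 × 1 = 6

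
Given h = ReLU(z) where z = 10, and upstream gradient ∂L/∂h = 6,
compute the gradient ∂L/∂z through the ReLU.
∂L/∂z = 6

h = ReLU(10) = 10
Since z > 0: ∂h/∂z = 1
∂L/∂z = ∂L/∂h · ∂h/∂z = 6 × 1 = 6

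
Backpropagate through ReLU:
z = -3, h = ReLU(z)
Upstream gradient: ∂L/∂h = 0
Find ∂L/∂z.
∂L/∂z = 0

h = ReLU(-3) = 0
Since z < 0: ∂h/∂z = 0
∂L/∂z = ∂L/∂h · ∂h/∂z = 0 × 0 = 0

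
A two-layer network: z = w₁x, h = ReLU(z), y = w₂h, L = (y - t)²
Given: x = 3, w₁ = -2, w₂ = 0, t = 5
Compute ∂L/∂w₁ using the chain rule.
∂L/∂w₁ = 0

Forward pass:
z = w₁x = -2×3 = -6
h = ReLU(-6) = 0
y = w₂h = 0×0 = 0

Backward pass:
∂L/∂y = 2(y - t) = 2(0 - 5) = -10
∂y/∂h = w₂ = 0
∂h/∂z = 0 (ReLU derivative)
∂z/∂w₁ = x = 3

∂L/∂w₁ = -10 × 0 × 0 × 3 = 0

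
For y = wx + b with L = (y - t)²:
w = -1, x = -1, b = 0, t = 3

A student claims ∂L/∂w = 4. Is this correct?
Correct

y = (-1)(-1) + 0 = 1
∂L/∂y = 2(y - t) = 2(1 - 3) = -4
∂y/∂w = x = -1
∂L/∂w = -4 × -1 = 4

Claimed value: 4
Correct: The correct gradient is 4.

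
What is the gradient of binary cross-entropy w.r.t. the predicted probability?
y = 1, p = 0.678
∂L/∂p = -1.475

∂L/∂p = -y/p + (1-y)/(1-p) = -1/0.678 + 0 = -1.475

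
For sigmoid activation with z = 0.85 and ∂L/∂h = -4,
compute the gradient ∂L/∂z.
∂L/∂z = -0.8391

σ(0.85) = 0.7006
σ'(0.85) = σ(0.85)(1 - σ(0.85)) = 0.7006 × 0.2994 = 0.2098
∂L/∂z = ∂L/∂h · σ'(z) = -4 × 0.2098 = -0.8391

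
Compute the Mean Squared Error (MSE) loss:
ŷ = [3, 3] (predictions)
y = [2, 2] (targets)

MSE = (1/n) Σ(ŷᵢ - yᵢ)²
MSE = 1

MSE = (1/2)((3-2)² + (3-2)²) = (1/2)(1 + 1) = 1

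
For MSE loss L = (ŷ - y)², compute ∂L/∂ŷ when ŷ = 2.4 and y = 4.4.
∂L/∂ŷ = -4.0

∂L/∂ŷ = 2(ŷ - y) = 2(2.4 - 4.4) = 2(-2.0) = -4.0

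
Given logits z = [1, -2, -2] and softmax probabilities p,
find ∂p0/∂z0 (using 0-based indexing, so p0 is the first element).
∂p0/∂z0 = 0.08236

p = softmax(z) = [0.9094, 0.04528, 0.04528]
p0 = 0.9094

∂p0/∂z0 = p0(1 - p0) = 0.9094 × (1 - 0.9094) = 0.08236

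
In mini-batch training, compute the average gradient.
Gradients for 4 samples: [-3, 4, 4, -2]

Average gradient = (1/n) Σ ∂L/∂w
Average gradient = 0.75

Average = (1/4)(-3 + 4 + 4 + -2) = 3/4 = 0.75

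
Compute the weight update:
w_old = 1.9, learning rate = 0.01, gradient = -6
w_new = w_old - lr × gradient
w_new = 1.96

w_new = w - η·∂L/∂w = 1.9 - 0.01×(-6) = 1.9 - (-0.06) = 1.96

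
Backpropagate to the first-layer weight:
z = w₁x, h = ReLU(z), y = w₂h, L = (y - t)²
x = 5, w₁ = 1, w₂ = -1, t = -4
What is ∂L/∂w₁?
∂L/∂w₁ = 10

Forward pass:
z = w₁x = 1×5 = 5
h = ReLU(5) = 5
y = w₂h = -1×5 = -5

Backward pass:
∂L/∂y = 2(y - t) = 2(-5 - -4) = -2
∂y/∂h = w₂ = -1
∂h/∂z = 1 (ReLU derivative)
∂z/∂w₁ = x = 5

∂L/∂w₁ = -2 × -1 × 1 × 5 = 10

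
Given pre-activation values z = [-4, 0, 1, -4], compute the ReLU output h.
h = [0, 0, 1, 0]

ReLU applied element-wise: max(0,-4)=0, max(0,0)=0, max(0,1)=1, max(0,-4)=0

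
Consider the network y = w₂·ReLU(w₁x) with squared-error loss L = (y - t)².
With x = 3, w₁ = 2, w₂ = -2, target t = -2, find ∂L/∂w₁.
∂L/∂w₁ = 120

Forward pass:
z = w₁x = 2×3 = 6
h = ReLU(6) = 6
y = w₂h = -2×6 = -12

Backward pass:
∂L/∂y = 2(y - t) = 2(-12 - -2) = -20
∂y/∂h = w₂ = -2
∂h/∂z = 1 (ReLU derivative)
∂z/∂w₁ = x = 3

∂L/∂w₁ = -20 × -2 × 1 × 3 = 120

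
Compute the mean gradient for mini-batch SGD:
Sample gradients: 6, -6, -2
Average gradient = -0.6667

Average = (1/3)(6 + -6 + -2) = -2/3 = -0.6667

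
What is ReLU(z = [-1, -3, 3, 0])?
h = [0, 0, 3, 0]

ReLU applied element-wise: max(0,-1)=0, max(0,-3)=0, max(0,3)=3, max(0,0)=0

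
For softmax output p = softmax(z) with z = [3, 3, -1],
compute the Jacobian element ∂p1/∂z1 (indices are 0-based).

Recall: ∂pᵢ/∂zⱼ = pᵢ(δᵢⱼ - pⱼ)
∂p1/∂z1 = 0.25

p = softmax(z) = [0.4955, 0.4955, 0.009075]
p1 = 0.4955

∂p1/∂z1 = p1(1 - p1) = 0.4955 × (1 - 0.4955) = 0.25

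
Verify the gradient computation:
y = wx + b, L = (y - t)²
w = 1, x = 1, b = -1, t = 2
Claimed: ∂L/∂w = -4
Correct

y = (1)(1) + -1 = 0
∂L/∂y = 2(y - t) = 2(0 - 2) = -4
∂y/∂w = x = 1
∂L/∂w = -4 × 1 = -4

Claimed value: -4
Correct: The correct gradient is -4.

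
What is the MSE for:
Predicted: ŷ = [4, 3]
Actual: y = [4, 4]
MSE = 0.5

MSE = (1/2)((4-4)² + (3-4)²) = (1/2)(0 + 1) = 0.5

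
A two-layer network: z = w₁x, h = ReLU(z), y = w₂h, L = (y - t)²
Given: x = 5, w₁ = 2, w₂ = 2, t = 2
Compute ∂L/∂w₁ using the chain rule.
∂L/∂w₁ = 360

Forward pass:
z = w₁x = 2×5 = 10
h = ReLU(10) = 10
y = w₂h = 2×10 = 20

Backward pass:
∂L/∂y = 2(y - t) = 2(20 - 2) = 36
∂y/∂h = w₂ = 2
∂h/∂z = 1 (ReLU derivative)
∂z/∂w₁ = x = 5

∂L/∂w₁ = 36 × 2 × 1 × 5 = 360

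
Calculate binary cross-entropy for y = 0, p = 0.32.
L = 0.3857

L = -0·log(0.32) - 1·log(0.68) = -log(0.68) = 0.3857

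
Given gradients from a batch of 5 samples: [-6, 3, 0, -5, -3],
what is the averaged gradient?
Average gradient = -2.2

Average = (1/5)(-6 + 3 + 0 + -5 + -3) = -11/5 = -2.2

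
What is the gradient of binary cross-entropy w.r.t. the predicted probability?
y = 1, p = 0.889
∂L/∂p = -1.125

∂L/∂p = -y/p + (1-y)/(1-p) = -1/0.889 + 0 = -1.125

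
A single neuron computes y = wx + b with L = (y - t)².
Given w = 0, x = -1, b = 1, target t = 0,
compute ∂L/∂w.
∂L/∂w = -2

y = wx + b = (0)(-1) + 1 = 1
∂L/∂y = 2(y - t) = 2(1 - 0) = 2
∂y/∂w = x = -1
∂L/∂w = ∂L/∂y · ∂y/∂w = 2 × -1 = -2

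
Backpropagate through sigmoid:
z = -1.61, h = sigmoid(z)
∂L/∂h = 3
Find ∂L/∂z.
∂L/∂z = 0.4165

σ(-1.61) = 0.1666
σ'(-1.61) = σ(-1.61)(1 - σ(-1.61)) = 0.1666 × 0.8334 = 0.1388
∂L/∂z = ∂L/∂h · σ'(z) = 3 × 0.1388 = 0.4165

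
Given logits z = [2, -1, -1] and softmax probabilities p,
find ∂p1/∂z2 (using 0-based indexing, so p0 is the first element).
∂p1/∂z2 = -0.00205

p = softmax(z) = [0.9094, 0.04528, 0.04528]
p1 = 0.04528, p2 = 0.04528

∂p1/∂z2 = -p1 × p2 = -0.04528 × 0.04528 = -0.00205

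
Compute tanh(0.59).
0.5299

tanh(0.59) = (e^(0.59) - e^(-0.59))/(e^(0.59) + e^(-0.59)) = 0.5299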